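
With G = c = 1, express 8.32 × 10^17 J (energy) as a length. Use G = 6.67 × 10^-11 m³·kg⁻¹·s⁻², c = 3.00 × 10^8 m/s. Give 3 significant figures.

Energy → length via G/c⁴.
8.32 × 10^17 J × (G/c⁴) = 6.85 × 10^-27 m

6.85 × 10^-27 m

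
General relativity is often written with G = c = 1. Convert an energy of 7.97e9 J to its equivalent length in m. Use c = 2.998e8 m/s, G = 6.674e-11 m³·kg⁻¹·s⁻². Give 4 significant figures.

Energy → length via G/c⁴.
7.97e9 J × (G/c⁴) = 6.584e-35 m

6.584e-35 m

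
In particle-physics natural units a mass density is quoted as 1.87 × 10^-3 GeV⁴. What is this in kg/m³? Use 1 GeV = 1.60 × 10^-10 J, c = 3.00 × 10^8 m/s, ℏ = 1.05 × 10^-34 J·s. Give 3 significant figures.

Mass density is [E]/(c²[L]³) = [E]⁴/(ℏ³c⁵).
1 GeV⁴ → 1/(ℏ³c⁵) × (1 GeV in J)⁴ = 2.33 × 10^20 kg/m³.
Result: 1.87 × 10^-3 × 2.33 × 10^20 = 4.36 × 10^17 kg/m³.

4.36 × 10^17 kg/m³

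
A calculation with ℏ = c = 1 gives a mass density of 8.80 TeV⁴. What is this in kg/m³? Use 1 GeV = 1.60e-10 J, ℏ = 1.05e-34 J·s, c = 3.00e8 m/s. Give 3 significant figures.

2.05e33 kg/m³

Mass density is [E]/(c²[L]³) = [E]⁴/(ℏ³c⁵).
1 GeV⁴ → 1/(ℏ³c⁵) × (1 GeV in J)⁴ = 2.33e20 kg/m³.
Convert the energy scale: 8.80 TeV⁴ = 8.80e12 GeV⁴.
Result: 8.80e12 × 2.33e20 = 2.05e33 kg/m³.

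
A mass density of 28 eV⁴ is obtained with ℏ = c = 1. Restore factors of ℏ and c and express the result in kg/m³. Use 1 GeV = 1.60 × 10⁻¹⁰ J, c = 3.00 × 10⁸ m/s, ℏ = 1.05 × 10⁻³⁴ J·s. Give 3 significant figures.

Mass density is [E]/(c²[L]³) = [E]⁴/(ℏ³c⁵).
1 GeV⁴ → 1/(ℏ³c⁵) × (1 GeV in J)⁴ = 2.33 × 10²⁰ kg/m³.
Convert the energy scale: 28 eV⁴ = 2.80 × 10⁻³⁵ GeV⁴.
Result: 2.80 × 10⁻³⁵ × 2.33 × 10²⁰ = 6.52 × 10⁻¹⁵ kg/m³.

6.52 × 10⁻¹⁵ kg/m³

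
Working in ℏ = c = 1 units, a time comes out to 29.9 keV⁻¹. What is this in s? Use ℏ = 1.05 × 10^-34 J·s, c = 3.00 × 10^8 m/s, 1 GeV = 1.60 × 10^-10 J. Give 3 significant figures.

1.96 × 10^-17 s

A time is [E]⁻¹ in ℏ=c=1; restore one factor of ℏ.
1 GeV⁻¹ → ℏ × (1 GeV in J)⁻¹ = 6.56 × 10^-25 s.
Convert the energy scale: 29.9 keV⁻¹ = 2.99 × 10^7 GeV⁻¹.
Result: 2.99 × 10^7 × 6.56 × 10^-25 = 1.96 × 10^-17 s.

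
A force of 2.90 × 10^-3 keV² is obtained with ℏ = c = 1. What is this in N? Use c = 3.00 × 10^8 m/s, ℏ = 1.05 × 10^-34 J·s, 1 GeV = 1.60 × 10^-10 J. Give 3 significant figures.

Force is [E]/[L] = [E]²/(ℏc); restore (ℏc)⁻¹.
1 GeV² → 1/(ℏc) × (1 GeV in J)² = 8.13 × 10^5 N.
Convert the energy scale: 2.90 × 10^-3 keV² = 2.90 × 10^-15 GeV².
Result: 2.90 × 10^-15 × 8.13 × 10^5 = 2.36 × 10^-9 N.

2.36 × 10^-9 N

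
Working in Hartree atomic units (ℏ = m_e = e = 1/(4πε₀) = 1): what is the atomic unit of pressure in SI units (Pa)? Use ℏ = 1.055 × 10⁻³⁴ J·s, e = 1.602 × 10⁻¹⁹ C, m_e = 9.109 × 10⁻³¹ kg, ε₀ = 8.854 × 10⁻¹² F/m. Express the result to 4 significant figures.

2.929 × 10¹³ Pa

Dimensional analysis gives P_au = E_h/a₀³ = m_e⁴e¹⁰/((4πε₀)⁵ℏ⁸).
E_h = 4.354 × 10⁻¹⁸ J
a₀ = 5.297 × 10⁻¹¹ m
E_h/a₀³ = 2.929 × 10¹³ Pa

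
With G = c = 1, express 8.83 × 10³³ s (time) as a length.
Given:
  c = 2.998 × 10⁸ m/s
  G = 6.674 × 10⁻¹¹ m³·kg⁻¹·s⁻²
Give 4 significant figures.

Time → length via c.
8.83 × 10³³ s × (c) = 2.647 × 10⁴² m

2.647 × 10⁴² m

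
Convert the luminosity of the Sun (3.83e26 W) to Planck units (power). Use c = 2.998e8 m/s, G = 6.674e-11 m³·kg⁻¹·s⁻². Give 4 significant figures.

1.055e-26

Planck power: P_P = c⁵/G = 3.629e52 W.
3.83e26 / 3.629e52 = 1.055e-26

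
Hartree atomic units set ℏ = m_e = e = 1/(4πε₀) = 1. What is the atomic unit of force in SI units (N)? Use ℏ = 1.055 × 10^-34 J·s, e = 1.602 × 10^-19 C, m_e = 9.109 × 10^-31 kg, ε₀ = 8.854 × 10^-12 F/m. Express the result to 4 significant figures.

Dimensional analysis gives F_au = E_h/a₀ = m_e²e⁶/((4πε₀)³ℏ⁴).
E_h = 4.354 × 10^-18 J
a₀ = 5.297 × 10^-11 m
E_h/a₀ = 8.220 × 10^-8 N

8.220 × 10^-8 N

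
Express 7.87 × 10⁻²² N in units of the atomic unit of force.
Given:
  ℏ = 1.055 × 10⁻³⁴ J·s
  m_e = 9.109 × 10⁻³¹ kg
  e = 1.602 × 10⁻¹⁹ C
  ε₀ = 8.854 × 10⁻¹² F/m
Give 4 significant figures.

9.575 × 10⁻¹⁵

atomic unit of force: F_au = E_h/a₀ = m_e²e⁶/((4πε₀)³ℏ⁴) = 8.220 × 10⁻⁸ N.
7.87 × 10⁻²² / 8.220 × 10⁻⁸ = 9.575 × 10⁻¹⁵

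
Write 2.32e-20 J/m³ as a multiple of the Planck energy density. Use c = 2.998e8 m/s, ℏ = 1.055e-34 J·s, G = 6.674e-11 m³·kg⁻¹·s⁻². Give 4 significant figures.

5.008e-134

Planck energy density: u_P = c⁷/(ℏG²) = 4.632e113 J/m³.
2.32e-20 / 4.632e113 = 5.008e-134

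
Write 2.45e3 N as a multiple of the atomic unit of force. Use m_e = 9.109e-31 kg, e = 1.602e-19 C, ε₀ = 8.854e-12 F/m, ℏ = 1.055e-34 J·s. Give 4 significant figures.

atomic unit of force: F_au = E_h/a₀ = m_e²e⁶/((4πε₀)³ℏ⁴) = 8.220e-8 N.
2.45e3 / 8.220e-8 = 2.981e10

2.981e10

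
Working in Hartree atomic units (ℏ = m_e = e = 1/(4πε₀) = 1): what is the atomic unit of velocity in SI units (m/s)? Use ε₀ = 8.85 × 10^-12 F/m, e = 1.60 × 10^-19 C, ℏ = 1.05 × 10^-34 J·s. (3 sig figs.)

From ℏ = m_e = e = 1/(4πε₀) = 1 the velocity scale is v_au = e²/(4πε₀ℏ).
  = 2.56 × 10^-38 / 1.17 × 10^-44
  = 2.19 × 10^6 m/s

2.19 × 10^6 m/s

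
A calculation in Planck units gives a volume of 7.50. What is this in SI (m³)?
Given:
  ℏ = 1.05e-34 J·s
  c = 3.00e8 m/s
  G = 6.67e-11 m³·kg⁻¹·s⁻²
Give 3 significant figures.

3.13e-104 m³

One Planck volume: V_P = (ℏG/c³)^(3/2) = 4.18e-105 m³.
7.50 × 4.18e-105 m³ = 3.13e-104 m³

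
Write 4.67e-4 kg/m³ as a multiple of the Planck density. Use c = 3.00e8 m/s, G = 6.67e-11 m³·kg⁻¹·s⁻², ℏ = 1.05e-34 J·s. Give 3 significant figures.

Planck density: ρ_P = c⁵/(ℏG²) = 5.20e96 kg/m³.
4.67e-4 / 5.20e96 = 8.98e-101

8.98e-101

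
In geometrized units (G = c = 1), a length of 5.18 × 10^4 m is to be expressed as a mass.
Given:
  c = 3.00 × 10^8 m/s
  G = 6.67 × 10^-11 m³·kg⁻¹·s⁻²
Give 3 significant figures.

6.99 × 10^31 kg

Length → mass via c²/G.
5.18 × 10^4 m × (c²/G) = 6.99 × 10^31 kg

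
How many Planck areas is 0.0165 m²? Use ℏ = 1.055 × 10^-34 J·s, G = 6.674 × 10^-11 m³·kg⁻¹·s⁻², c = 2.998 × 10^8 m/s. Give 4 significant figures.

6.315 × 10^67

Planck area: A_P = ℏG/c³ = 2.613 × 10^-70 m².
0.0165 / 2.613 × 10^-70 = 6.315 × 10^67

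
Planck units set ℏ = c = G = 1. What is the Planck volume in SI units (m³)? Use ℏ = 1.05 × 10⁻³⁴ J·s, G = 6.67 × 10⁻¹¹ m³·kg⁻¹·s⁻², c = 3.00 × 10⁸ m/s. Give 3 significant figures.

4.18 × 10⁻¹⁰⁵ m³

The unique combination of the constants set to 1 with dimensions of volume is V_P = (ℏG/c³)^(3/2).
  = √(1.75 × 10⁻²⁰⁹)
  = 4.18 × 10⁻¹⁰⁵ m³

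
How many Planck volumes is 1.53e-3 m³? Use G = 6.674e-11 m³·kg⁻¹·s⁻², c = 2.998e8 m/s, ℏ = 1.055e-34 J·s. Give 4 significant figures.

3.622e101

Planck volume: V_P = (ℏG/c³)^(3/2) = 4.224e-105 m³.
1.53e-3 / 4.224e-105 = 3.622e101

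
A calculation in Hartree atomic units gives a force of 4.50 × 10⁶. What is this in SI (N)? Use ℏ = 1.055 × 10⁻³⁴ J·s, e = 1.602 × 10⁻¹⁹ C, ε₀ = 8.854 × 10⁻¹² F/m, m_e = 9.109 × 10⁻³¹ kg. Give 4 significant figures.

0.3699 N

One atomic unit of force: F_au = E_h/a₀ = m_e²e⁶/((4πε₀)³ℏ⁴) = 8.220 × 10⁻⁸ N.
4.50 × 10⁶ × 8.220 × 10⁻⁸ N = 0.3699 N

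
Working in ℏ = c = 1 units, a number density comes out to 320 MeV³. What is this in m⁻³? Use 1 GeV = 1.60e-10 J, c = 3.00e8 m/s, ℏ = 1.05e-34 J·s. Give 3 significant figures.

4.19e40 m⁻³

Number density is [L]⁻³ = [E]³/(ℏc)³.
1 GeV³ → 1/(ℏc)³ × (1 GeV in J)³ = 1.31e47 m⁻³.
Convert the energy scale: 320 MeV³ = 3.20e-7 GeV³.
Result: 3.20e-7 × 1.31e47 = 4.19e40 m⁻³.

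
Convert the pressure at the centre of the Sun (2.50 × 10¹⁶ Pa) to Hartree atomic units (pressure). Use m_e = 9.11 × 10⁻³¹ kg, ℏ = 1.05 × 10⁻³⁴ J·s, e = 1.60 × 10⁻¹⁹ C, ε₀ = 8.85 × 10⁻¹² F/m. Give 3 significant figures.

atomic unit of pressure: P_au = E_h/a₀³ = m_e⁴e¹⁰/((4πε₀)⁵ℏ⁸) = 3.01 × 10¹³ Pa.
2.50 × 10¹⁶ / 3.01 × 10¹³ = 830

830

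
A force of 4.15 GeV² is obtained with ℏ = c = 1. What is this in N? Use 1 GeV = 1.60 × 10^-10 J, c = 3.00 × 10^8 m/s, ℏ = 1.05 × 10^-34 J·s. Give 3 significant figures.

3.37 × 10^6 N

Force is [E]/[L] = [E]²/(ℏc); restore (ℏc)⁻¹.
1 GeV² → 1/(ℏc) × (1 GeV in J)² = 8.13 × 10^5 N.
Result: 4.15 × 8.13 × 10^5 = 3.37 × 10^6 N.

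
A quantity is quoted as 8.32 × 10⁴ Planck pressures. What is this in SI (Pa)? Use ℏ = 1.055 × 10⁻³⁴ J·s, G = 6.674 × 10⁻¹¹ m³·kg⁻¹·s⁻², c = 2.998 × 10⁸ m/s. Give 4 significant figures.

One Planck pressure: p_P = c⁷/(ℏG²) = 4.632 × 10¹¹³ Pa.
8.32 × 10⁴ × 4.632 × 10¹¹³ Pa = 3.854 × 10¹¹⁸ Pa

3.854 × 10¹¹⁸ Pa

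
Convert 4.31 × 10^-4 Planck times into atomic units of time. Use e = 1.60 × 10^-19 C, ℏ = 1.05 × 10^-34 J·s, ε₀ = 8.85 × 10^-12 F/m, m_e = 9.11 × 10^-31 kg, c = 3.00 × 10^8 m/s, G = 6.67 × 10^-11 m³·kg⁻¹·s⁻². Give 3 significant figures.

Planck time: t_P = √(ℏG/c⁵) = 5.37 × 10^-44 s
atomic unit of time: τ_au = (4πε₀)²ℏ³/(m_e e⁴) = 2.40 × 10^-17 s
4.31 × 10^-4 × 5.37 × 10^-44 / 2.40 × 10^-17 = 9.65 × 10^-31

9.65 × 10^-31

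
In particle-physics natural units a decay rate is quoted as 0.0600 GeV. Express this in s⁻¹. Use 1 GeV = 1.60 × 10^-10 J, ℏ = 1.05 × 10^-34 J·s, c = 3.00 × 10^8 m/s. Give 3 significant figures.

A rate is [E]/ℏ; divide by ℏ.
1 GeV → 1/ℏ × (1 GeV in J) = 1.52 × 10^24 s⁻¹.
Result: 0.0600 × 1.52 × 10^24 = 9.14 × 10^22 s⁻¹.

9.14 × 10^22 s⁻¹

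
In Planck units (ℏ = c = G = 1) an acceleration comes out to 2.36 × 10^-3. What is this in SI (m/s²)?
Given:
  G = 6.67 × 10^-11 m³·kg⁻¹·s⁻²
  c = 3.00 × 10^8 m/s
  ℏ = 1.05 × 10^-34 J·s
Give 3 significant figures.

1.32 × 10^49 m/s²

One Planck acceleration: a_P = √(c⁷/(ℏG)) = 5.59 × 10^51 m/s².
2.36 × 10^-3 × 5.59 × 10^51 m/s² = 1.32 × 10^49 m/s²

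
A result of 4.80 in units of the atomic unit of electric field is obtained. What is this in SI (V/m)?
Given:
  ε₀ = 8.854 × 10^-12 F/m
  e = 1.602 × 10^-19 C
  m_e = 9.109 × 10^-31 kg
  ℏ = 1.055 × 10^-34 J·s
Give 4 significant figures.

One atomic unit of electric field: E_au = E_h/(e a₀) = m_e²e⁵/((4πε₀)³ℏ⁴) = 5.131 × 10^11 V/m.
4.80 × 5.131 × 10^11 V/m = 2.463 × 10^12 V/m

2.463 × 10^12 V/m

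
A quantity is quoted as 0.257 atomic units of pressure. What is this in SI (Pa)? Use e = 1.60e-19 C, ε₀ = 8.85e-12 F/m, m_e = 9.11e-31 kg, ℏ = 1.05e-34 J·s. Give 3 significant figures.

7.74e12 Pa

One atomic unit of pressure: P_au = E_h/a₀³ = m_e⁴e¹⁰/((4πε₀)⁵ℏ⁸) = 3.01e13 Pa.
0.257 × 3.01e13 Pa = 7.74e12 Pa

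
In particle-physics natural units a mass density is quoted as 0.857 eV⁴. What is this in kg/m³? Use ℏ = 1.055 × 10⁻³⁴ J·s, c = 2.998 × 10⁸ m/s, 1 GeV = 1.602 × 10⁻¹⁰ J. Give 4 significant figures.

Mass density is [E]/(c²[L]³) = [E]⁴/(ℏ³c⁵).
1 GeV⁴ → 1/(ℏ³c⁵) × (1 GeV in J)⁴ = 2.316 × 10²⁰ kg/m³.
Convert the energy scale: 0.857 eV⁴ = 8.57 × 10⁻³⁷ GeV⁴.
Result: 8.57 × 10⁻³⁷ × 2.316 × 10²⁰ = 1.985 × 10⁻¹⁶ kg/m³.

1.985 × 10⁻¹⁶ kg/m³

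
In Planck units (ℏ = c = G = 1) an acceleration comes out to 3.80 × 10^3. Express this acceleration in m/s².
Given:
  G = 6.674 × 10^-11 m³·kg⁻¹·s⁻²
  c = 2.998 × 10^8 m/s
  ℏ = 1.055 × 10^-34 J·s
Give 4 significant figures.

2.113 × 10^55 m/s²

One Planck acceleration: a_P = √(c⁷/(ℏG)) = 5.560 × 10^51 m/s².
3.80 × 10^3 × 5.560 × 10^51 m/s² = 2.113 × 10^55 m/s²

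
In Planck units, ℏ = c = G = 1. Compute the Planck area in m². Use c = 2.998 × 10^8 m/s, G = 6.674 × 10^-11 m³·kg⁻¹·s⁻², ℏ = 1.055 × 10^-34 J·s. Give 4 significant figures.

2.613 × 10^-70 m²

Dimensional analysis gives A_P = ℏG/c³.
  = 7.041 × 10^-45 / 2.695 × 10^25
  = 2.613 × 10^-70 m²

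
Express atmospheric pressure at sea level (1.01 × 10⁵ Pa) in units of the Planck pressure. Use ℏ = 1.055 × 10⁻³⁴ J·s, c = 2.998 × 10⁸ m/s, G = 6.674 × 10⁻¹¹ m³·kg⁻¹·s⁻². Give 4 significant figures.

Planck pressure: p_P = c⁷/(ℏG²) = 4.632 × 10¹¹³ Pa.
1.01 × 10⁵ / 4.632 × 10¹¹³ = 2.180 × 10⁻¹⁰⁹

2.180 × 10⁻¹⁰⁹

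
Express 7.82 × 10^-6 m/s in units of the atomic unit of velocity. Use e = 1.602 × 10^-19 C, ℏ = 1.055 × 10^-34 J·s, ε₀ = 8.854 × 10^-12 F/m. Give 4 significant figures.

atomic unit of velocity: v_au = e²/(4πε₀ℏ) = 2.186 × 10^6 m/s.
7.82 × 10^-6 / 2.186 × 10^6 = 3.577 × 10^-12

3.577 × 10^-12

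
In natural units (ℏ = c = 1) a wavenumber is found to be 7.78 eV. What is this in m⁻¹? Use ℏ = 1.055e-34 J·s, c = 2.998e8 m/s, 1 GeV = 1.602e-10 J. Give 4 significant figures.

Inverse length is [E]/(ℏc).
1 GeV → 1/(ℏc) × (1 GeV in J) = 5.065e15 m⁻¹.
Convert the energy scale: 7.78 eV = 7.78e-9 GeV.
Result: 7.78e-9 × 5.065e15 = 3.941e7 m⁻¹.

3.941e7 m⁻¹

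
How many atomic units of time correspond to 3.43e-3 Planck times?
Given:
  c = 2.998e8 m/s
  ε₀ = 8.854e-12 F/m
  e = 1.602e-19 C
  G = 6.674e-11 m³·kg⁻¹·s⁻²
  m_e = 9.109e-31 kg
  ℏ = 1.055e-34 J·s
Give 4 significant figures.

Planck time: t_P = √(ℏG/c⁵) = 5.392e-44 s
atomic unit of time: τ_au = (4πε₀)²ℏ³/(m_e e⁴) = 2.423e-17 s
3.43e-3 × 5.392e-44 / 2.423e-17 = 7.633e-30

7.633e-30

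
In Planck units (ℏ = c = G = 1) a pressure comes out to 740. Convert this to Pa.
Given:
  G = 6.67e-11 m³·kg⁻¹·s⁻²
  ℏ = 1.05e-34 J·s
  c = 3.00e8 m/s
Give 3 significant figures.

3.46e116 Pa

One Planck pressure: p_P = c⁷/(ℏG²) = 4.68e113 Pa.
740 × 4.68e113 Pa = 3.46e116 Pa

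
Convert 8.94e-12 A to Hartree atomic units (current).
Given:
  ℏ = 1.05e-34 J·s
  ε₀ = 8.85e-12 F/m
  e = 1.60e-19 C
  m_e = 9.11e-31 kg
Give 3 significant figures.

1.34e-9

atomic unit of electric current: I_au = e E_h/ℏ = m_e e⁵/((4πε₀)²ℏ³) = 6.67e-3 A.
8.94e-12 / 6.67e-3 = 1.34e-9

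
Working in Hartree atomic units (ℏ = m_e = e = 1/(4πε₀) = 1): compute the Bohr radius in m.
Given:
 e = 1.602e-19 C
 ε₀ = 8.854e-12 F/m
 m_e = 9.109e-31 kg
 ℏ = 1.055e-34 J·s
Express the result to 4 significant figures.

From ℏ = m_e = e = 1/(4πε₀) = 1 the length scale is a₀ = 4πε₀ℏ²/(m_e e²).
  = 1.238e-78 / 2.338e-68
  = 5.297e-11 m

5.297e-11 m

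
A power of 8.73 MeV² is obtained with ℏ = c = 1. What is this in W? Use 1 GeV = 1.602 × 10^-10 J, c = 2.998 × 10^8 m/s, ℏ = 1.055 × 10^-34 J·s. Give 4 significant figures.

Power is [E]/[T] = [E]²/ℏ.
1 GeV² → 1/ℏ × (1 GeV in J)² = 2.433 × 10^14 W.
Convert the energy scale: 8.73 MeV² = 8.73 × 10^-6 GeV².
Result: 8.73 × 10^-6 × 2.433 × 10^14 = 2.124 × 10^9 W.

2.124 × 10^9 W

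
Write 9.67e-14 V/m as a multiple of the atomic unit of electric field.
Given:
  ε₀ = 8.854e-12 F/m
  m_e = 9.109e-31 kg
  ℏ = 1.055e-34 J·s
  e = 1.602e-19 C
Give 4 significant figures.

1.885e-25

atomic unit of electric field: E_au = E_h/(e a₀) = m_e²e⁵/((4πε₀)³ℏ⁴) = 5.131e11 V/m.
9.67e-14 / 5.131e11 = 1.885e-25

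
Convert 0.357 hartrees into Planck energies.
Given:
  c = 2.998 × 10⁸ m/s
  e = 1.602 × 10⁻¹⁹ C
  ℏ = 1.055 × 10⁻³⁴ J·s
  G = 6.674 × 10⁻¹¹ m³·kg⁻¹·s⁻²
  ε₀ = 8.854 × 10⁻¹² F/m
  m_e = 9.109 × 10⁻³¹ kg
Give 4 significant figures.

7.945 × 10⁻²⁸

hartree: E_h = m_e e⁴/(4πε₀ℏ)² = 4.354 × 10⁻¹⁸ J
Planck energy: E_P = √(ℏc⁵/G) = 1.957 × 10⁹ J
0.357 × 4.354 × 10⁻¹⁸ / 1.957 × 10⁹ = 7.945 × 10⁻²⁸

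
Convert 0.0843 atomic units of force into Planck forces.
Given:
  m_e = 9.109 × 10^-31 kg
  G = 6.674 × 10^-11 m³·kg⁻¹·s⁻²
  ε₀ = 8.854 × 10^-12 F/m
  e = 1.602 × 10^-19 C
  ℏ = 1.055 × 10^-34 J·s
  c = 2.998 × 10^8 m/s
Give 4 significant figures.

atomic unit of force: F_au = E_h/a₀ = m_e²e⁶/((4πε₀)³ℏ⁴) = 8.220 × 10^-8 N
Planck force: F_P = c⁴/G = 1.210 × 10^44 N
0.0843 × 8.220 × 10^-8 / 1.210 × 10^44 = 5.725 × 10^-53

5.725 × 10^-53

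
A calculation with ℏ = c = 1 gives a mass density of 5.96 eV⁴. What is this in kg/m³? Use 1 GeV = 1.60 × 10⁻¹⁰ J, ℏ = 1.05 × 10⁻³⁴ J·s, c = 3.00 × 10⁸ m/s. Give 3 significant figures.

1.39 × 10⁻¹⁵ kg/m³

Mass density is [E]/(c²[L]³) = [E]⁴/(ℏ³c⁵).
1 GeV⁴ → 1/(ℏ³c⁵) × (1 GeV in J)⁴ = 2.33 × 10²⁰ kg/m³.
Convert the energy scale: 5.96 eV⁴ = 5.96 × 10⁻³⁶ GeV⁴.
Result: 5.96 × 10⁻³⁶ × 2.33 × 10²⁰ = 1.39 × 10⁻¹⁵ kg/m³.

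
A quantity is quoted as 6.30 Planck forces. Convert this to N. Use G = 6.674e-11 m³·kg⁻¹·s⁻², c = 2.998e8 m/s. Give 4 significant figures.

One Planck force: F_P = c⁴/G = 1.210e44 N.
6.30 × 1.210e44 N = 7.626e44 N

7.626e44 N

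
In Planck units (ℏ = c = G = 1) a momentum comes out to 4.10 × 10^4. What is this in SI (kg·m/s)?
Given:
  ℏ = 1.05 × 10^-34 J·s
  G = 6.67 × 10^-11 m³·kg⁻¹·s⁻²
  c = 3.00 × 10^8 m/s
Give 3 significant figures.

2.67 × 10^5 kg·m/s

One Planck momentum: p_P = √(ℏc³/G) = 6.52 kg·m/s.
4.10 × 10^4 × 6.52 kg·m/s = 2.67 × 10^5 kg·m/s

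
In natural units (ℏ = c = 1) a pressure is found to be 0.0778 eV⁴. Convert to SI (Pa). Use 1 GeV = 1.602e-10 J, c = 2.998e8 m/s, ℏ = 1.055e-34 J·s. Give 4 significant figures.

1.619 Pa

Pressure is [E]/[L]³ = [E]⁴/(ℏc)³.
1 GeV⁴ → 1/(ℏc)³ × (1 GeV in J)⁴ = 2.082e37 Pa.
Convert the energy scale: 0.0778 eV⁴ = 7.78e-38 GeV⁴.
Result: 7.78e-38 × 2.082e37 = 1.619 Pa.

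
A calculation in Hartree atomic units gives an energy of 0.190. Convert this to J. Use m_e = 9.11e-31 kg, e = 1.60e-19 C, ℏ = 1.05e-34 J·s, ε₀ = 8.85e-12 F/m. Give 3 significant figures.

One hartree: E_h = m_e e⁴/(4πε₀ℏ)² = 4.38e-18 J.
0.190 × 4.38e-18 J = 8.32e-19 J

8.32e-19 J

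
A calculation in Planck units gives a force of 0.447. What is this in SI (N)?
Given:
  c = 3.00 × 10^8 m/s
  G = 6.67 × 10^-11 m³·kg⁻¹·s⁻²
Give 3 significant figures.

One Planck force: F_P = c⁴/G = 1.21 × 10^44 N.
0.447 × 1.21 × 10^44 N = 5.43 × 10^43 N

5.43 × 10^43 N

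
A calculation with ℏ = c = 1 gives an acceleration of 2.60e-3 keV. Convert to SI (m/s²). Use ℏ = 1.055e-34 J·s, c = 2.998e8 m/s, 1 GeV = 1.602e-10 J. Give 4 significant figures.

1.184e24 m/s²

Acceleration is [L]/[T]² = c·[E]/ℏ.
1 GeV → c/ℏ × (1 GeV in J) = 4.552e32 m/s².
Convert the energy scale: 2.60e-3 keV = 2.60e-9 GeV.
Result: 2.60e-9 × 4.552e32 = 1.184e24 m/s².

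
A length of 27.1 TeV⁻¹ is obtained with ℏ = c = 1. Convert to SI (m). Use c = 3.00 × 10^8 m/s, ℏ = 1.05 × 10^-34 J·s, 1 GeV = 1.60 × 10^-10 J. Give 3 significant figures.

5.34 × 10^-18 m

A length is [E]⁻¹ in ℏ=c=1; restore one factor of ℏc.
1 GeV⁻¹ → ℏc × (1 GeV in J)⁻¹ = 1.97 × 10^-16 m.
Convert the energy scale: 27.1 TeV⁻¹ = 0.0271 GeV⁻¹.
Result: 0.0271 × 1.97 × 10^-16 = 5.34 × 10^-18 m.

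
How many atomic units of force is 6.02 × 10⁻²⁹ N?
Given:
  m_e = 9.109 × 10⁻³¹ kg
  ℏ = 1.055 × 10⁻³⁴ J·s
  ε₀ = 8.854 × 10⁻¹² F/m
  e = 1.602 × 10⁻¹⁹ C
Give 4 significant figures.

7.324 × 10⁻²²

atomic unit of force: F_au = E_h/a₀ = m_e²e⁶/((4πε₀)³ℏ⁴) = 8.220 × 10⁻⁸ N.
6.02 × 10⁻²⁹ / 8.220 × 10⁻⁸ = 7.324 × 10⁻²²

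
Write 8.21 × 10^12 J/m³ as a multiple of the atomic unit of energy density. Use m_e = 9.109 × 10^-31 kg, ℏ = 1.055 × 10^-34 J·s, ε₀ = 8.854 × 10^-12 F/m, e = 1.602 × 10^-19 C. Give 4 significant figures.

0.2803

atomic unit of energy density: u_au = E_h/a₀³ = m_e⁴e¹⁰/((4πε₀)⁵ℏ⁸) = 2.929 × 10^13 J/m³.
8.21 × 10^12 / 2.929 × 10^13 = 0.2803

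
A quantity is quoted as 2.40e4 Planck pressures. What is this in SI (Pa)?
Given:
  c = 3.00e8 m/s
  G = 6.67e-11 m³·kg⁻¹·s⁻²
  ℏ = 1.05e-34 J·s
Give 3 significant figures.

1.12e118 Pa

One Planck pressure: p_P = c⁷/(ℏG²) = 4.68e113 Pa.
2.40e4 × 4.68e113 Pa = 1.12e118 Pa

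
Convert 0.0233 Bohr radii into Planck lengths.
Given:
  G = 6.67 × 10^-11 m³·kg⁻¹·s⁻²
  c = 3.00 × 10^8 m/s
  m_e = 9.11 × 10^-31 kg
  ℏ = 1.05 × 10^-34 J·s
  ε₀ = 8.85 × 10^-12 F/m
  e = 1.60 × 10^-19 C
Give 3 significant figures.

Bohr radius: a₀ = 4πε₀ℏ²/(m_e e²) = 5.26 × 10^-11 m
Planck length: ℓ_P = √(ℏG/c³) = 1.61 × 10^-35 m
0.0233 × 5.26 × 10^-11 / 1.61 × 10^-35 = 7.61 × 10^22

7.61 × 10^22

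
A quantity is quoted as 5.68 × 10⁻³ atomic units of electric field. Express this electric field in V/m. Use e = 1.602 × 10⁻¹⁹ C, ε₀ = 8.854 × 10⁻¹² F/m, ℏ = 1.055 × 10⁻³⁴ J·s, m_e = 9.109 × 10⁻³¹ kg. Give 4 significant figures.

2.914 × 10⁹ V/m

One atomic unit of electric field: E_au = E_h/(e a₀) = m_e²e⁵/((4πε₀)³ℏ⁴) = 5.131 × 10¹¹ V/m.
5.68 × 10⁻³ × 5.131 × 10¹¹ V/m = 2.914 × 10⁹ V/m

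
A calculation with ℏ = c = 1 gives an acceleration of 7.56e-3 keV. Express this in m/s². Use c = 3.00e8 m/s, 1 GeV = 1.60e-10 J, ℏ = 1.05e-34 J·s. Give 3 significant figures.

Acceleration is [L]/[T]² = c·[E]/ℏ.
1 GeV → c/ℏ × (1 GeV in J) = 4.57e32 m/s².
Convert the energy scale: 7.56e-3 keV = 7.56e-9 GeV.
Result: 7.56e-9 × 4.57e32 = 3.46e24 m/s².

3.46e24 m/s²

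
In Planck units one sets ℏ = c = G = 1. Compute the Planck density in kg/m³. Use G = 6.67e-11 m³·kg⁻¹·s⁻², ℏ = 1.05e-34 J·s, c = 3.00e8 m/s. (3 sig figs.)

ρ_P = c⁵/(ℏG²)
  = 2.43e42 / 4.67e-55
  = 5.20e96 kg/m³

5.20e96 kg/m³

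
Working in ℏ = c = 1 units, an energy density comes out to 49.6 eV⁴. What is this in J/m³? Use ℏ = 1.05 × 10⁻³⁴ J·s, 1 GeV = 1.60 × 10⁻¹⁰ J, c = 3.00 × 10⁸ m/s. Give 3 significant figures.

[E]/[L]³ = [E]⁴/(ℏc)³; restore (ℏc)⁻³.
1 GeV⁴ → 1/(ℏc)³ × (1 GeV in J)⁴ = 2.10 × 10³⁷ J/m³.
Convert the energy scale: 49.6 eV⁴ = 4.96 × 10⁻³⁵ GeV⁴.
Result: 4.96 × 10⁻³⁵ × 2.10 × 10³⁷ = 1.04 × 10³ J/m³.

1.04 × 10³ J/m³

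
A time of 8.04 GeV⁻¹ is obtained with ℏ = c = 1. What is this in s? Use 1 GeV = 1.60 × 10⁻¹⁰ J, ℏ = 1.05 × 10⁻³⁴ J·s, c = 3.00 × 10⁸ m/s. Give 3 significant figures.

5.28 × 10⁻²⁴ s

A time is [E]⁻¹ in ℏ=c=1; restore one factor of ℏ.
1 GeV⁻¹ → ℏ × (1 GeV in J)⁻¹ = 6.56 × 10⁻²⁵ s.
Result: 8.04 × 6.56 × 10⁻²⁵ = 5.28 × 10⁻²⁴ s.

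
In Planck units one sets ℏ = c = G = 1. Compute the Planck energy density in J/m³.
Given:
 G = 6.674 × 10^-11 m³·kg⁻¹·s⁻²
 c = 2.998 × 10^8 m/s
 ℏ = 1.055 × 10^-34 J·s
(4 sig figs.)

4.632 × 10^113 J/m³

u_P = c⁷/(ℏG²)
  = 2.177 × 10^59 / 4.699 × 10^-55
  = 4.632 × 10^113 J/m³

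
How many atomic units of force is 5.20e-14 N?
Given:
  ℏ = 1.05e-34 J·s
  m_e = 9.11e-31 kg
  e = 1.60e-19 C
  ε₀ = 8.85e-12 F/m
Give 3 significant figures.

atomic unit of force: F_au = E_h/a₀ = m_e²e⁶/((4πε₀)³ℏ⁴) = 8.33e-8 N.
5.20e-14 / 8.33e-8 = 6.24e-7

6.24e-7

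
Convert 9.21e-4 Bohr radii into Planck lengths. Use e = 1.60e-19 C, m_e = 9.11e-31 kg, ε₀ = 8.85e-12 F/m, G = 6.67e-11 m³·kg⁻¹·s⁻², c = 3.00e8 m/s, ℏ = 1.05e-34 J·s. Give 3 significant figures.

3.01e21

Bohr radius: a₀ = 4πε₀ℏ²/(m_e e²) = 5.26e-11 m
Planck length: ℓ_P = √(ℏG/c³) = 1.61e-35 m
9.21e-4 × 5.26e-11 / 1.61e-35 = 3.01e21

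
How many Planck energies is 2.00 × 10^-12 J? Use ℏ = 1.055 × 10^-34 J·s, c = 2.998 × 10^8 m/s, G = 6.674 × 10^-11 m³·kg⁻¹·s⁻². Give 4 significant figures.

Planck energy: E_P = √(ℏc⁵/G) = 1.957 × 10^9 J.
2.00 × 10^-12 / 1.957 × 10^9 = 1.022 × 10^-21

1.022 × 10^-21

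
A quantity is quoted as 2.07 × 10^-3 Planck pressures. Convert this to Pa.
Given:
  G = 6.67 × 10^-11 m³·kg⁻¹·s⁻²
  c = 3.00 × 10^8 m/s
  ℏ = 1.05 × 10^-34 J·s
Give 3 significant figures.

One Planck pressure: p_P = c⁷/(ℏG²) = 4.68 × 10^113 Pa.
2.07 × 10^-3 × 4.68 × 10^113 Pa = 9.69 × 10^110 Pa

9.69 × 10^110 Pa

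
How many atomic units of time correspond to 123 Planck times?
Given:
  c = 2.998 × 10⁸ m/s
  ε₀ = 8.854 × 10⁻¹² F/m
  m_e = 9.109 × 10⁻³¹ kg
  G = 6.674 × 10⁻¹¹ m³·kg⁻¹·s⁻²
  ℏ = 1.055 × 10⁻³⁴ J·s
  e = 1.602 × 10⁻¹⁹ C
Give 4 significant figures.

Planck time: t_P = √(ℏG/c⁵) = 5.392 × 10⁻⁴⁴ s
atomic unit of time: τ_au = (4πε₀)²ℏ³/(m_e e⁴) = 2.423 × 10⁻¹⁷ s
123 × 5.392 × 10⁻⁴⁴ / 2.423 × 10⁻¹⁷ = 2.737 × 10⁻²⁵

2.737 × 10⁻²⁵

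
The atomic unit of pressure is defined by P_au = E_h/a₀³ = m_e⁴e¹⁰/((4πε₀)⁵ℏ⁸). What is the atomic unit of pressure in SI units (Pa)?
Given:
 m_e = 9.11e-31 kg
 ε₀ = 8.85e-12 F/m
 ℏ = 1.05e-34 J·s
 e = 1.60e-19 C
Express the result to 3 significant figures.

P_au = E_h/a₀³ = m_e⁴e¹⁰/((4πε₀)⁵ℏ⁸)
E_h = 4.38e-18 J
a₀ = 5.26e-11 m
E_h/a₀³ = 3.01e13 Pa

3.01e13 Pa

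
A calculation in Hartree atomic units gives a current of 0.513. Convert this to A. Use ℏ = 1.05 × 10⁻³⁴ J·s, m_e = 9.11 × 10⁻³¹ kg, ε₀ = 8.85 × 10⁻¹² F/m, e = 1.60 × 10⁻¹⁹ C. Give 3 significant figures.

One atomic unit of electric current: I_au = e E_h/ℏ = m_e e⁵/((4πε₀)²ℏ³) = 6.67 × 10⁻³ A.
0.513 × 6.67 × 10⁻³ A = 3.42 × 10⁻³ A

3.42 × 10⁻³ A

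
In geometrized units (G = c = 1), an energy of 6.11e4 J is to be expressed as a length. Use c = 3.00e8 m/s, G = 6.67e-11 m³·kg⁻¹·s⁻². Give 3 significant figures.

Energy → length via G/c⁴.
6.11e4 J × (G/c⁴) = 5.03e-40 m

5.03e-40 m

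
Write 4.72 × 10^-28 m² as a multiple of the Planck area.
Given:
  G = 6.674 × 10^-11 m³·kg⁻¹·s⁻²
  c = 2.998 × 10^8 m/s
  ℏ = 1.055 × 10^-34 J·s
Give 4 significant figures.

Planck area: A_P = ℏG/c³ = 2.613 × 10^-70 m².
4.72 × 10^-28 / 2.613 × 10^-70 = 1.806 × 10^42

1.806 × 10^42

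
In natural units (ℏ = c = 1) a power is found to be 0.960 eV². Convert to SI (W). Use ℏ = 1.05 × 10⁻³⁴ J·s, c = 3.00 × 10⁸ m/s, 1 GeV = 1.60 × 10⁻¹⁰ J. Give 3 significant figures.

Power is [E]/[T] = [E]²/ℏ.
1 GeV² → 1/ℏ × (1 GeV in J)² = 2.44 × 10¹⁴ W.
Convert the energy scale: 0.960 eV² = 9.60 × 10⁻¹⁹ GeV².
Result: 9.60 × 10⁻¹⁹ × 2.44 × 10¹⁴ = 2.34 × 10⁻⁴ W.

2.34 × 10⁻⁴ W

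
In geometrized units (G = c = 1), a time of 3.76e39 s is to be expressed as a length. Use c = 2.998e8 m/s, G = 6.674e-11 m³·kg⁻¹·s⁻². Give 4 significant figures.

Time → length via c.
3.76e39 s × (c) = 1.127e48 m

1.127e48 m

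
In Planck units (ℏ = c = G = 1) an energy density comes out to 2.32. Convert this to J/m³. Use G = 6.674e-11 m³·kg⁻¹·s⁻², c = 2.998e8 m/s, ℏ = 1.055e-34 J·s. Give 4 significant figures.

1.075e114 J/m³

One Planck energy density: u_P = c⁷/(ℏG²) = 4.632e113 J/m³.
2.32 × 4.632e113 J/m³ = 1.075e114 J/m³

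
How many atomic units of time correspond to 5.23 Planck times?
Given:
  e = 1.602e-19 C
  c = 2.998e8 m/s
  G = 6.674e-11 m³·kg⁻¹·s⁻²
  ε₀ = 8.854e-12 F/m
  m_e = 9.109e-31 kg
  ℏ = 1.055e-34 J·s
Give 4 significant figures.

Planck time: t_P = √(ℏG/c⁵) = 5.392e-44 s
atomic unit of time: τ_au = (4πε₀)²ℏ³/(m_e e⁴) = 2.423e-17 s
5.23 × 5.392e-44 / 2.423e-17 = 1.164e-26

1.164e-26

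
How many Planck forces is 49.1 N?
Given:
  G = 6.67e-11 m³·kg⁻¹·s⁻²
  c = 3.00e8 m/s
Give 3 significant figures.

Planck force: F_P = c⁴/G = 1.21e44 N.
49.1 / 1.21e44 = 4.04e-43

4.04e-43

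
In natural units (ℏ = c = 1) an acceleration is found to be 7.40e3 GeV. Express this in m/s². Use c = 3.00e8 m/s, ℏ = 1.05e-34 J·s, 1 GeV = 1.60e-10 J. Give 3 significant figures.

Acceleration is [L]/[T]² = c·[E]/ℏ.
1 GeV → c/ℏ × (1 GeV in J) = 4.57e32 m/s².
Result: 7.40e3 × 4.57e32 = 3.38e36 m/s².

3.38e36 m/s²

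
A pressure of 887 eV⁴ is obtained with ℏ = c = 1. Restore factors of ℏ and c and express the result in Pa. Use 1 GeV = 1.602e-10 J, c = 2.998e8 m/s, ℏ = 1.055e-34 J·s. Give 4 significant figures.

1.846e4 Pa

Pressure is [E]/[L]³ = [E]⁴/(ℏc)³.
1 GeV⁴ → 1/(ℏc)³ × (1 GeV in J)⁴ = 2.082e37 Pa.
Convert the energy scale: 887 eV⁴ = 8.87e-34 GeV⁴.
Result: 8.87e-34 × 2.082e37 = 1.846e4 Pa.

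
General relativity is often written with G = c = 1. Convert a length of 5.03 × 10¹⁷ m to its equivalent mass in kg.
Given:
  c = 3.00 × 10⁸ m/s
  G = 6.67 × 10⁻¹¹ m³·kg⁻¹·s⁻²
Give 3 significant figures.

Length → mass via c²/G.
5.03 × 10¹⁷ m × (c²/G) = 6.79 × 10⁴⁴ kg

6.79 × 10⁴⁴ kg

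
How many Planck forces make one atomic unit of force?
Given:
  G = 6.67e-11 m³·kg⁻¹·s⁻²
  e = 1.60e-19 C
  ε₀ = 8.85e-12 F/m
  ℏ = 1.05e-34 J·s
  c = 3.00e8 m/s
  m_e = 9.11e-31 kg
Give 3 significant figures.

6.86e-52

atomic unit of force: F_au = E_h/a₀ = m_e²e⁶/((4πε₀)³ℏ⁴) = 8.33e-8 N
Planck force: F_P = c⁴/G = 1.21e44 N
ratio = 8.33e-8 / 1.21e44 = 6.86e-52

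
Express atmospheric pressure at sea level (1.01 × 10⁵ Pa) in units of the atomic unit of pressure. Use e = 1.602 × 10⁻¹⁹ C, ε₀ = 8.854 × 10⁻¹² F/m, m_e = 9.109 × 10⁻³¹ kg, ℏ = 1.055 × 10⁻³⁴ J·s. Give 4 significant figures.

3.448 × 10⁻⁹

atomic unit of pressure: P_au = E_h/a₀³ = m_e⁴e¹⁰/((4πε₀)⁵ℏ⁸) = 2.929 × 10¹³ Pa.
1.01 × 10⁵ / 2.929 × 10¹³ = 3.448 × 10⁻⁹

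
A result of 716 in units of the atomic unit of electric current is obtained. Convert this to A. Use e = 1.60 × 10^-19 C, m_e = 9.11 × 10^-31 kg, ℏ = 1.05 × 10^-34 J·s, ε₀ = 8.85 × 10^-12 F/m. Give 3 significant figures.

4.78 A

One atomic unit of electric current: I_au = e E_h/ℏ = m_e e⁵/((4πε₀)²ℏ³) = 6.67 × 10^-3 A.
716 × 6.67 × 10^-3 A = 4.78 A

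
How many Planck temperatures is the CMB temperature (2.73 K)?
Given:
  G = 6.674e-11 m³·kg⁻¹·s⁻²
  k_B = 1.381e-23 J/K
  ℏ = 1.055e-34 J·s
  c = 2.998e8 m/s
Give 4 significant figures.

Planck temperature: T_P = √(ℏc⁵/G) / k_B = 1.417e32 K.
2.73 / 1.417e32 = 1.927e-32

1.927e-32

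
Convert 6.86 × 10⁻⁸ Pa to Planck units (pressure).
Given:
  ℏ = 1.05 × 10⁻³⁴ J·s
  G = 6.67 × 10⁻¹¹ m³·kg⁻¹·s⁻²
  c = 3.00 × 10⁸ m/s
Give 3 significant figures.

Planck pressure: p_P = c⁷/(ℏG²) = 4.68 × 10¹¹³ Pa.
6.86 × 10⁻⁸ / 4.68 × 10¹¹³ = 1.47 × 10⁻¹²¹

1.47 × 10⁻¹²¹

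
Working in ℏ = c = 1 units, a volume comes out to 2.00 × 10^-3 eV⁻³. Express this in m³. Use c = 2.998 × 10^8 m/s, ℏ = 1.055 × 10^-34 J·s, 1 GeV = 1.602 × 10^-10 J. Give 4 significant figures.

1.539 × 10^-23 m³

Volume is [L]³ = [E]⁻³·(ℏc)³.
1 GeV⁻³ → (ℏc)³ × (1 GeV in J)⁻³ = 7.696 × 10^-48 m³.
Convert the energy scale: 2.00 × 10^-3 eV⁻³ = 2.00 × 10^24 GeV⁻³.
Result: 2.00 × 10^24 × 7.696 × 10^-48 = 1.539 × 10^-23 m³.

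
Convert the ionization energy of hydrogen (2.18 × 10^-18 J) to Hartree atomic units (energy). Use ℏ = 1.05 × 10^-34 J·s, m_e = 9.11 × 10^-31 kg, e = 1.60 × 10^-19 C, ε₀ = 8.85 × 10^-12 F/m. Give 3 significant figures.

hartree: E_h = m_e e⁴/(4πε₀ℏ)² = 4.38 × 10^-18 J.
2.18 × 10^-18 / 4.38 × 10^-18 = 0.498

0.498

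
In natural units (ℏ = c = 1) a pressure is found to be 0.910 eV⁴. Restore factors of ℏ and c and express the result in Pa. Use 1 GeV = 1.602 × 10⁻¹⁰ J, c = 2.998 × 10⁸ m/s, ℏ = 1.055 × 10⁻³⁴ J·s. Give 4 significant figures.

Pressure is [E]/[L]³ = [E]⁴/(ℏc)³.
1 GeV⁴ → 1/(ℏc)³ × (1 GeV in J)⁴ = 2.082 × 10³⁷ Pa.
Convert the energy scale: 0.910 eV⁴ = 9.10 × 10⁻³⁷ GeV⁴.
Result: 9.10 × 10⁻³⁷ × 2.082 × 10³⁷ = 18.94 Pa.

18.94 Pa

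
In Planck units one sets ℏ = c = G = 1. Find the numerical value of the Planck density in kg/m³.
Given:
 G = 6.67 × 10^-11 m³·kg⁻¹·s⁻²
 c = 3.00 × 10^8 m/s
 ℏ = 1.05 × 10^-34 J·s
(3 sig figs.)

5.20 × 10^96 kg/m³

ρ_P = c⁵/(ℏG²)
  = 2.43 × 10^42 / 4.67 × 10^-55
  = 5.20 × 10^96 kg/m³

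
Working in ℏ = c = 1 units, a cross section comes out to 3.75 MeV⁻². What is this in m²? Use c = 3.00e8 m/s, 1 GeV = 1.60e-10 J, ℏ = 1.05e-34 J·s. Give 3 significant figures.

Area is [L]² = [E]⁻²·(ℏc)²; restore (ℏc)².
1 GeV⁻² → (ℏc)² × (1 GeV in J)⁻² = 3.88e-32 m².
Convert the energy scale: 3.75 MeV⁻² = 3.75e6 GeV⁻².
Result: 3.75e6 × 3.88e-32 = 1.45e-25 m².

1.45e-25 m²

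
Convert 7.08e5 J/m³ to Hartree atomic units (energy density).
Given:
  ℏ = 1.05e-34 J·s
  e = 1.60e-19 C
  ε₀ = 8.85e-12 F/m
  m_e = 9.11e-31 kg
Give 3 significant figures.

atomic unit of energy density: u_au = E_h/a₀³ = m_e⁴e¹⁰/((4πε₀)⁵ℏ⁸) = 3.01e13 J/m³.
7.08e5 / 3.01e13 = 2.35e-8

2.35e-8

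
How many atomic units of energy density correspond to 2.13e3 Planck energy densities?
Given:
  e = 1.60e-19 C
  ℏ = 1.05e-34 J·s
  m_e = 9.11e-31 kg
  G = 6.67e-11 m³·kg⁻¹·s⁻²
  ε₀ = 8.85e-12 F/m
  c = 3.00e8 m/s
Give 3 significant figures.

3.31e103

Planck energy density: u_P = c⁷/(ℏG²) = 4.68e113 J/m³
atomic unit of energy density: u_au = E_h/a₀³ = m_e⁴e¹⁰/((4πε₀)⁵ℏ⁸) = 3.01e13 J/m³
2.13e3 × 4.68e113 / 3.01e13 = 3.31e103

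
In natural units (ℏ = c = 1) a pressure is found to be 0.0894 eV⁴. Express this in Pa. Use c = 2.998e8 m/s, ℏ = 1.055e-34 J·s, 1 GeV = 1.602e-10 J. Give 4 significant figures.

1.861 Pa

Pressure is [E]/[L]³ = [E]⁴/(ℏc)³.
1 GeV⁴ → 1/(ℏc)³ × (1 GeV in J)⁴ = 2.082e37 Pa.
Convert the energy scale: 0.0894 eV⁴ = 8.94e-38 GeV⁴.
Result: 8.94e-38 × 2.082e37 = 1.861 Pa.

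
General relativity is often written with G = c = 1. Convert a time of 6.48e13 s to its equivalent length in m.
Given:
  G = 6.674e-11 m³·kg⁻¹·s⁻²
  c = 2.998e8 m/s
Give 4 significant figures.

Time → length via c.
6.48e13 s × (c) = 1.943e22 m

1.943e22 m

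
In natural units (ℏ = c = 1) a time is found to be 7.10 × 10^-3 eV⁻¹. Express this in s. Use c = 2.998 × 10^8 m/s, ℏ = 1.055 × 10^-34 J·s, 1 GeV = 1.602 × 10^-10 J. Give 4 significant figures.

A time is [E]⁻¹ in ℏ=c=1; restore one factor of ℏ.
1 GeV⁻¹ → ℏ × (1 GeV in J)⁻¹ = 6.586 × 10^-25 s.
Convert the energy scale: 7.10 × 10^-3 eV⁻¹ = 7.10 × 10^6 GeV⁻¹.
Result: 7.10 × 10^6 × 6.586 × 10^-25 = 4.676 × 10^-18 s.

4.676 × 10^-18 s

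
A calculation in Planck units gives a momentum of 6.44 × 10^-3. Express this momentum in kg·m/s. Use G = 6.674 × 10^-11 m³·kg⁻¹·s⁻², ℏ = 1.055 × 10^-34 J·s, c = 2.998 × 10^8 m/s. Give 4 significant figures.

One Planck momentum: p_P = √(ℏc³/G) = 6.527 kg·m/s.
6.44 × 10^-3 × 6.527 kg·m/s = 0.04203 kg·m/s

0.04203 kg·m/s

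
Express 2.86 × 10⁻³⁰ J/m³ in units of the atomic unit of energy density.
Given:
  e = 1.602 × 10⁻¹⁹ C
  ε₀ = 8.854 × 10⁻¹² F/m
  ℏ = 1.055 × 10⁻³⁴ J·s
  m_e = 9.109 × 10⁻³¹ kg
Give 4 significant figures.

9.764 × 10⁻⁴⁴

atomic unit of energy density: u_au = E_h/a₀³ = m_e⁴e¹⁰/((4πε₀)⁵ℏ⁸) = 2.929 × 10¹³ J/m³.
2.86 × 10⁻³⁰ / 2.929 × 10¹³ = 9.764 × 10⁻⁴⁴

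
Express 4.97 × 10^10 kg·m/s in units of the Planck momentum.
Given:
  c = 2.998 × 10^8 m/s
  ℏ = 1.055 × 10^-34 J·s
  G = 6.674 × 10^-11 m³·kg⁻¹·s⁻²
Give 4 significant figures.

Planck momentum: p_P = √(ℏc³/G) = 6.527 kg·m/s.
4.97 × 10^10 / 6.527 = 7.615 × 10^9

7.615 × 10^9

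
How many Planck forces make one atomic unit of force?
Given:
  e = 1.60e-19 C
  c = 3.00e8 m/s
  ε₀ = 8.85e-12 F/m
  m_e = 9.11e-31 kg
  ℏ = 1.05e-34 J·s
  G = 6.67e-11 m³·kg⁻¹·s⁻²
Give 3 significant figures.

atomic unit of force: F_au = E_h/a₀ = m_e²e⁶/((4πε₀)³ℏ⁴) = 8.33e-8 N
Planck force: F_P = c⁴/G = 1.21e44 N
ratio = 8.33e-8 / 1.21e44 = 6.86e-52

6.86e-52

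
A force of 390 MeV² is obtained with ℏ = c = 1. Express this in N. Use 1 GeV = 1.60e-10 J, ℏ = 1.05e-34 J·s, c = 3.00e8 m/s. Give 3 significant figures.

317 N

Force is [E]/[L] = [E]²/(ℏc); restore (ℏc)⁻¹.
1 GeV² → 1/(ℏc) × (1 GeV in J)² = 8.13e5 N.
Convert the energy scale: 390 MeV² = 3.90e-4 GeV².
Result: 3.90e-4 × 8.13e5 = 317 N.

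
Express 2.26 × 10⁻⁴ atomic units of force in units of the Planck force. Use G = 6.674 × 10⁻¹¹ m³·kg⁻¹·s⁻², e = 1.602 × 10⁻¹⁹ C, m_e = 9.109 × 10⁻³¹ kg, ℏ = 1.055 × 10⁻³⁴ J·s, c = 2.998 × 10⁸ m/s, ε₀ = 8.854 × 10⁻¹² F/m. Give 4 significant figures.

atomic unit of force: F_au = E_h/a₀ = m_e²e⁶/((4πε₀)³ℏ⁴) = 8.220 × 10⁻⁸ N
Planck force: F_P = c⁴/G = 1.210 × 10⁴⁴ N
2.26 × 10⁻⁴ × 8.220 × 10⁻⁸ / 1.210 × 10⁴⁴ = 1.535 × 10⁻⁵⁵

1.535 × 10⁻⁵⁵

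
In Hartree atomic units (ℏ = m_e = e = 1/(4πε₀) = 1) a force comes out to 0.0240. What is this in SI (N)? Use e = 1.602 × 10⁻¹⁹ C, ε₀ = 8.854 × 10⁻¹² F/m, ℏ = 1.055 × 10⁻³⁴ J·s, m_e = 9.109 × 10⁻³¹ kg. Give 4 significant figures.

One atomic unit of force: F_au = E_h/a₀ = m_e²e⁶/((4πε₀)³ℏ⁴) = 8.220 × 10⁻⁸ N.
0.0240 × 8.220 × 10⁻⁸ N = 1.973 × 10⁻⁹ N

1.973 × 10⁻⁹ N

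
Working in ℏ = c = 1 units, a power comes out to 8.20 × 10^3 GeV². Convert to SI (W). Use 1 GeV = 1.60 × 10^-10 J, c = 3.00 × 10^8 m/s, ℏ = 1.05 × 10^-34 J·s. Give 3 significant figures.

2.00 × 10^18 W

Power is [E]/[T] = [E]²/ℏ.
1 GeV² → 1/ℏ × (1 GeV in J)² = 2.44 × 10^14 W.
Result: 8.20 × 10^3 × 2.44 × 10^14 = 2.00 × 10^18 W.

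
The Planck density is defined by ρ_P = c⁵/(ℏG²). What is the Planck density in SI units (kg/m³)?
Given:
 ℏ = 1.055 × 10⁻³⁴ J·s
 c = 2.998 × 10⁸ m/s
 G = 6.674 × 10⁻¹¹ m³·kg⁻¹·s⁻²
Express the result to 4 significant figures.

5.154 × 10⁹⁶ kg/m³

ρ_P = c⁵/(ℏG²)
  = 2.422 × 10⁴² / 4.699 × 10⁻⁵⁵
  = 5.154 × 10⁹⁶ kg/m³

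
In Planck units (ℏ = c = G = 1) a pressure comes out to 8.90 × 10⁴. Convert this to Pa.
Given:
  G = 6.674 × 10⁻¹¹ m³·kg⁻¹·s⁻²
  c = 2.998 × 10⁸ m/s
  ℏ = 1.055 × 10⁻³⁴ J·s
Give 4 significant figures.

4.123 × 10¹¹⁸ Pa

One Planck pressure: p_P = c⁷/(ℏG²) = 4.632 × 10¹¹³ Pa.
8.90 × 10⁴ × 4.632 × 10¹¹³ Pa = 4.123 × 10¹¹⁸ Pa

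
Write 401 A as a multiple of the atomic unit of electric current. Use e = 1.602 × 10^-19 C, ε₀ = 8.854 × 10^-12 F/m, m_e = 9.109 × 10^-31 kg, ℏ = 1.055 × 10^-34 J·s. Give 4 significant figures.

6.065 × 10^4

atomic unit of electric current: I_au = e E_h/ℏ = m_e e⁵/((4πε₀)²ℏ³) = 6.612 × 10^-3 A.
401 / 6.612 × 10^-3 = 6.065 × 10^4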